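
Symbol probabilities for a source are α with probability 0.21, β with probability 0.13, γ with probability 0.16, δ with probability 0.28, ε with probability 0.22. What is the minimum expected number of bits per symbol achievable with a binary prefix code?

Repeatedly combine the two least-probable nodes; the expected code length is the sum of the merged weights.
merge 13/100 + 4/25 → 29/100
merge 21/100 + 11/50 → 43/100
merge 7/25 + 29/100 → 57/100
merge 43/100 + 57/100 → 1
L = 29/100 + 43/100 + 57/100 + 1 = 229/100 = 2.29 bits/symbol.

2.29 bits/symbol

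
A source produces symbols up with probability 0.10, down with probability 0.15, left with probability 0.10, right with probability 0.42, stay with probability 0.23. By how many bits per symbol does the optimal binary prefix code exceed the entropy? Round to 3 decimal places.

Entropy H = −Σ p log₂ p ≈ 2.0882 bits.
Huffman merges: 1/10+1/10→1/5; 3/20+1/5→7/20; 23/100+7/20→29/50; 21/50+29/50→1. L = 213/100 ≈ 2.1300.
L − H = 2.1300 − 2.0882 = 0.042 bits.

0.042 bits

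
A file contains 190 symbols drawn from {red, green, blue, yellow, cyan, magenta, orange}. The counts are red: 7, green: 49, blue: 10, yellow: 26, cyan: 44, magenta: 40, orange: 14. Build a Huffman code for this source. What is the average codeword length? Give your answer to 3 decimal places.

2.553 bits/symbol

Probabilities are the counts divided by 190.
Repeatedly combine the two least-probable nodes; the expected code length is the sum of the merged weights.
merge 7/190 + 1/19 → 17/190
merge 7/95 + 17/190 → 31/190
merge 13/95 + 31/190 → 3/10
merge 4/19 + 22/95 → 42/95
merge 49/190 + 3/10 → 53/95
merge 42/95 + 53/95 → 1
L = 17/190 + 31/190 + 3/10 + 42/95 + 53/95 + 1 = 97/38 ≈ 2.553 bits/symbol.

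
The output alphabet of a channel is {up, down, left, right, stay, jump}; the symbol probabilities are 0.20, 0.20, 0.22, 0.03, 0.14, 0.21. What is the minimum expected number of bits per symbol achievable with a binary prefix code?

Repeatedly combine the two least-probable nodes; the expected code length is the sum of the merged weights.
merge 3/100 + 7/50 → 17/100
merge 17/100 + 1/5 → 37/100
merge 1/5 + 21/100 → 41/100
merge 11/50 + 37/100 → 59/100
merge 41/100 + 59/100 → 1
L = 17/100 + 37/100 + 41/100 + 59/100 + 1 = 127/50 = 2.54 bits/symbol.

2.54 bits/symbol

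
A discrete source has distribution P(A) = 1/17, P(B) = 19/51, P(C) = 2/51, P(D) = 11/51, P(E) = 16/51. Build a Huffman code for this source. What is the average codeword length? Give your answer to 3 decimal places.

2.039 bits/symbol

Repeatedly combine the two least-probable nodes; the expected code length is the sum of the merged weights.
merge 2/51 + 1/17 → 5/51
merge 5/51 + 11/51 → 16/51
merge 16/51 + 16/51 → 32/51
merge 19/51 + 32/51 → 1
L = 5/51 + 16/51 + 32/51 + 1 = 104/51 ≈ 2.039 bits/symbol.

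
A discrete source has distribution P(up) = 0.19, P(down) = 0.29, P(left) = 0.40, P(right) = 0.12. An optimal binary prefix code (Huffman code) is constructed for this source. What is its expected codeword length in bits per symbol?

Repeatedly combine the two least-probable nodes; the expected code length is the sum of the merged weights.
merge 3/25 + 19/100 → 31/100
merge 29/100 + 31/100 → 3/5
merge 2/5 + 3/5 → 1
L = 31/100 + 3/5 + 1 = 191/100 = 1.91 bits/symbol.

1.91 bits/symbol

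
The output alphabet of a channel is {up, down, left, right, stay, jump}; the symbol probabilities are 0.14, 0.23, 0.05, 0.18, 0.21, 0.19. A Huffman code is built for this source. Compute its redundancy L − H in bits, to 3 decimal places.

Entropy H = −Σ p log₂ p ≈ 2.4742 bits.
Huffman merges: 1/20+7/50→19/100; 9/50+19/100→37/100; 19/100+21/100→2/5; 23/100+37/100→3/5; 2/5+3/5→1. L = 64/25 ≈ 2.5600.
L − H = 2.5600 − 2.4742 = 0.086 bits.

0.086 bits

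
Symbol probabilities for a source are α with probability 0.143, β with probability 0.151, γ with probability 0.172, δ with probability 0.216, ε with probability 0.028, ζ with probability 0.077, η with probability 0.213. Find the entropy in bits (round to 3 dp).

2.632 bits

H = −Σ pᵢ log₂ pᵢ.
−0.143·log₂(0.143) = 0.4012
−0.151·log₂(0.151) = 0.4118
−0.172·log₂(0.172) = 0.4368
−0.216·log₂(0.216) = 0.4776
−0.028·log₂(0.028) = 0.1444
−0.077·log₂(0.077) = 0.2848
−0.213·log₂(0.213) = 0.4752
Sum ≈ 2.6319 → 2.632 bits.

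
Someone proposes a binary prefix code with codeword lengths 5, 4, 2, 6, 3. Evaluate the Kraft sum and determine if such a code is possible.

With common denominator 2^6 = 64: Σ 2^(−ℓᵢ) = 2/64 + 4/64 + 16/64 + 1/64 + 8/64 = 31/64 = 0.484375.
Kraft's inequality requires Σ ≤ 1; here Σ = 0.484375 ≤ 1, so such a prefix code exists.

0.484375; yes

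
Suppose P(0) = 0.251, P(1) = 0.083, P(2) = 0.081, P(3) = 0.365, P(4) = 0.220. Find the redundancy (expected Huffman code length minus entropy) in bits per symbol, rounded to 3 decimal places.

0.060 bits

Entropy H = −Σ p log₂ p ≈ 2.1036 bits.
Huffman merges: 81/1000+83/1000→41/250; 41/250+11/50→48/125; 251/1000+73/200→77/125; 48/125+77/125→1. L = 541/250 ≈ 2.1640.
L − H = 2.1640 − 2.1036 = 0.060 bits.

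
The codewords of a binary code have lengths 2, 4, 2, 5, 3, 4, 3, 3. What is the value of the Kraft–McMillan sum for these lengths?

1.03125

With common denominator 2^5 = 32: Σ 2^(−ℓᵢ) = 8/32 + 2/32 + 8/32 + 1/32 + 4/32 + 2/32 + 4/32 + 4/32 = 33/32 = 1.03125.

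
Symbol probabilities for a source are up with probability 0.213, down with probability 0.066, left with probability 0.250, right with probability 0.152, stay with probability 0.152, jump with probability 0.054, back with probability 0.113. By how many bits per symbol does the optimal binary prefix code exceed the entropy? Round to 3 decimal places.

0.014 bits

Entropy H = −Σ p log₂ p ≈ 2.6431 bits.
Huffman merges: 27/500+33/500→3/25; 113/1000+3/25→233/1000; 19/125+19/125→38/125; 213/1000+233/1000→223/500; 1/4+38/125→277/500; 223/500+277/500→1. L = 2657/1000 ≈ 2.6570.
L − H = 2.6570 − 2.6431 = 0.014 bits.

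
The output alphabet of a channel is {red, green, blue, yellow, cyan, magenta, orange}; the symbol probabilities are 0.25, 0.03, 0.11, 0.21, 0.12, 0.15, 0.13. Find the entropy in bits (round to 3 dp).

2.635 bits

H = −Σ pᵢ log₂ pᵢ.
−0.25·log₂(0.25) = 0.5000
−0.03·log₂(0.03) = 0.1518
−0.11·log₂(0.11) = 0.3503
−0.21·log₂(0.21) = 0.4728
−0.12·log₂(0.12) = 0.3671
−0.15·log₂(0.15) = 0.4105
−0.13·log₂(0.13) = 0.3826
Sum ≈ 2.6351 → 2.635 bits.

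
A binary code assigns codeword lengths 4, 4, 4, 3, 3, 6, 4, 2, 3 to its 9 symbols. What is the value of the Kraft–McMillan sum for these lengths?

0.890625

With common denominator 2^6 = 64: Σ 2^(−ℓᵢ) = 4/64 + 4/64 + 4/64 + 8/64 + 8/64 + 1/64 + 4/64 + 16/64 + 8/64 = 57/64 = 0.890625.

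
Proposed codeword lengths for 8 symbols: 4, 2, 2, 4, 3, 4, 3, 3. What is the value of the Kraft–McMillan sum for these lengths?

With common denominator 2^4 = 16: Σ 2^(−ℓᵢ) = 1/16 + 4/16 + 4/16 + 1/16 + 2/16 + 1/16 + 2/16 + 2/16 = 17/16 = 1.0625.

1.0625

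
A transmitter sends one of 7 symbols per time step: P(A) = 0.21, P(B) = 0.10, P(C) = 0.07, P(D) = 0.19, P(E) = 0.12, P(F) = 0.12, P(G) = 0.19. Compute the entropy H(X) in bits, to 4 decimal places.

2.7182 bits

H = −Σ pᵢ log₂ pᵢ.
−0.21·log₂(0.21) = 0.4728
−0.10·log₂(0.10) = 0.3322
−0.07·log₂(0.07) = 0.2686
−0.19·log₂(0.19) = 0.4552
−0.12·log₂(0.12) = 0.3671
−0.12·log₂(0.12) = 0.3671
−0.19·log₂(0.19) = 0.4552
Sum ≈ 2.7182 → 2.7182 bits.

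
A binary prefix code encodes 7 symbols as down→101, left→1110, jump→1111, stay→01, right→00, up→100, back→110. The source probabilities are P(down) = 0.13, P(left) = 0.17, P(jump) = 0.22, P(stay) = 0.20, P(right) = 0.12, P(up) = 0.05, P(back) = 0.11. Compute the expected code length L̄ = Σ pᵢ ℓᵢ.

3.07 bits/symbol

L̄ = Σ pᵢ·ℓᵢ = 0.13·3 + 0.17·4 + 0.22·4 + 0.20·2 + 0.12·2 + 0.05·3 + 0.11·3 = 3.07 bits/symbol.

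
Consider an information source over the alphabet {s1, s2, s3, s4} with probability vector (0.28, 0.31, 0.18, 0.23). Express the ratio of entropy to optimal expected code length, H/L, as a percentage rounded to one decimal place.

Entropy H = −Σ p log₂ p ≈ 1.9710 bits.
Huffman merges: 9/50+23/100→41/100; 7/25+31/100→59/100; 41/100+59/100→1. L = 2 ≈ 2.0000.
Efficiency = H/L = 1.9710/2.0000 = 98.5%.

98.5%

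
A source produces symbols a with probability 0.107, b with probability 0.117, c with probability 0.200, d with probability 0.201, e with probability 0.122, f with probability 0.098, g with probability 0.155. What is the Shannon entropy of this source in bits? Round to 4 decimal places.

2.7524 bits

H = −Σ pᵢ log₂ pᵢ.
−0.107·log₂(0.107) = 0.3450
−0.117·log₂(0.117) = 0.3622
−0.200·log₂(0.200) = 0.4644
−0.201·log₂(0.201) = 0.4653
−0.122·log₂(0.122) = 0.3703
−0.098·log₂(0.098) = 0.3284
−0.155·log₂(0.155) = 0.4169
Sum ≈ 2.7524 → 2.7524 bits.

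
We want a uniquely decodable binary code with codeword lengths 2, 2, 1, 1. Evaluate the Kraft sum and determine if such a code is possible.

1.5; no

With common denominator 2^2 = 4: Σ 2^(−ℓᵢ) = 1/4 + 1/4 + 2/4 + 2/4 = 6/4 = 1.5.
Kraft's inequality requires Σ ≤ 1; here Σ = 1.5 > 1, so no such prefix code exists.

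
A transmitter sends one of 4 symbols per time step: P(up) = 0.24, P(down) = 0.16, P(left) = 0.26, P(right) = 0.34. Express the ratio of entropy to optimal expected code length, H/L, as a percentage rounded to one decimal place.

Entropy H = −Σ p log₂ p ≈ 1.9516 bits.
Huffman merges: 4/25+6/25→2/5; 13/50+17/50→3/5; 2/5+3/5→1. L = 2 ≈ 2.0000.
Efficiency = H/L = 1.9516/2.0000 = 97.6%.

97.6%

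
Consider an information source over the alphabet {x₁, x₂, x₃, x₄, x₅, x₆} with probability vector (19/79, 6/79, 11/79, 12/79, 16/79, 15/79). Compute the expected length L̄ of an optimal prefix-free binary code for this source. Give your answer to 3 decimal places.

Repeatedly combine the two least-probable nodes; the expected code length is the sum of the merged weights.
merge 6/79 + 11/79 → 17/79
merge 12/79 + 15/79 → 27/79
merge 16/79 + 17/79 → 33/79
merge 19/79 + 27/79 → 46/79
merge 33/79 + 46/79 → 1
L = 17/79 + 27/79 + 33/79 + 46/79 + 1 = 202/79 ≈ 2.557 bits/symbol.

2.557 bits/symbol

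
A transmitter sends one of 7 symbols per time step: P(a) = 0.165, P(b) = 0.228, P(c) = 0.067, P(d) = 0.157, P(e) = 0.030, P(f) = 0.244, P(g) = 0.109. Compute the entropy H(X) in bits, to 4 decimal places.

2.5927 bits

H = −Σ pᵢ log₂ pᵢ.
−0.165·log₂(0.165) = 0.4289
−0.228·log₂(0.228) = 0.4863
−0.067·log₂(0.067) = 0.2613
−0.157·log₂(0.157) = 0.4194
−0.030·log₂(0.030) = 0.1518
−0.244·log₂(0.244) = 0.4966
−0.109·log₂(0.109) = 0.3485
Sum ≈ 2.5927 → 2.5927 bits.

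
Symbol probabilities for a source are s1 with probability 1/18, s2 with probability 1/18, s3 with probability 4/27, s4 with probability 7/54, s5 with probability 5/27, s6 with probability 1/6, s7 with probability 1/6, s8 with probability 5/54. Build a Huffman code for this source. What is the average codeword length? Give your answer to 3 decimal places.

Repeatedly combine the two least-probable nodes; the expected code length is the sum of the merged weights.
merge 1/18 + 1/18 → 1/9
merge 5/54 + 1/9 → 11/54
merge 7/54 + 4/27 → 5/18
merge 1/6 + 1/6 → 1/3
merge 5/27 + 11/54 → 7/18
merge 5/18 + 1/3 → 11/18
merge 7/18 + 11/18 → 1
L = 1/9 + 11/54 + 5/18 + 1/3 + 7/18 + 11/18 + 1 = 79/27 ≈ 2.926 bits/symbol.

2.926 bits/symbol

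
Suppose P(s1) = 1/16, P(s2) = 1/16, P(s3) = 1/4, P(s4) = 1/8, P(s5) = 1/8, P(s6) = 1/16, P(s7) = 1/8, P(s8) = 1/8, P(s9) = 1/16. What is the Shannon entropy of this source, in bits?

Each probability is a power of 1/2, so log₂(1/p) is an integer.
H = Σ p·log₂(1/p) = 1/16·4 + 1/16·4 + 1/4·2 + 1/8·3 + 1/8·3 + 1/16·4 + 1/8·3 + 1/8·3 + 1/16·4 = 3 bits.

3 bits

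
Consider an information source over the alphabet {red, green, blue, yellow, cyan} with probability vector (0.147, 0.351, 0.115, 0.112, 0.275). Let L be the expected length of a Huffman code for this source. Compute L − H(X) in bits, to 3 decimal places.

0.065 bits

Entropy H = −Σ p log₂ p ≈ 2.1616 bits.
Huffman merges: 14/125+23/200→227/1000; 147/1000+227/1000→187/500; 11/40+351/1000→313/500; 187/500+313/500→1. L = 2227/1000 ≈ 2.2270.
L − H = 2.2270 − 2.1616 = 0.065 bits.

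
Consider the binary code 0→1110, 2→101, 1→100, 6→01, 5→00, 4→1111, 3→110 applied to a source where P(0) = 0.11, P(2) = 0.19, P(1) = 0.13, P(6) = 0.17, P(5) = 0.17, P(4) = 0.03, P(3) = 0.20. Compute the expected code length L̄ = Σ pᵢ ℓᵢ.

L̄ = Σ pᵢ·ℓᵢ = 0.11·4 + 0.19·3 + 0.13·3 + 0.17·2 + 0.17·2 + 0.03·4 + 0.20·3 = 2.8 bits/symbol.

2.8 bits/symbol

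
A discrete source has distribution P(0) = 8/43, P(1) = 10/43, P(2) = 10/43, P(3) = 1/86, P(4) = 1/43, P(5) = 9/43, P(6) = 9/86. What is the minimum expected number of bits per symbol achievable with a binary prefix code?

Repeatedly combine the two least-probable nodes; the expected code length is the sum of the merged weights.
merge 1/86 + 1/43 → 3/86
merge 3/86 + 9/86 → 6/43
merge 6/43 + 8/43 → 14/43
merge 9/43 + 10/43 → 19/43
merge 10/43 + 14/43 → 24/43
merge 19/43 + 24/43 → 1
L = 3/86 + 6/43 + 14/43 + 19/43 + 24/43 + 1 = 5/2 = 2.5 bits/symbol.

2.5 bits/symbol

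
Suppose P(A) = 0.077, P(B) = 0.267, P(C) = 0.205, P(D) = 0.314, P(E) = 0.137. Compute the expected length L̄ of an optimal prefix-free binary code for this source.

2.214 bits/symbol

Repeatedly combine the two least-probable nodes; the expected code length is the sum of the merged weights.
merge 77/1000 + 137/1000 → 107/500
merge 41/200 + 107/500 → 419/1000
merge 267/1000 + 157/500 → 581/1000
merge 419/1000 + 581/1000 → 1
L = 107/500 + 419/1000 + 581/1000 + 1 = 1107/500 = 2.214 bits/symbol.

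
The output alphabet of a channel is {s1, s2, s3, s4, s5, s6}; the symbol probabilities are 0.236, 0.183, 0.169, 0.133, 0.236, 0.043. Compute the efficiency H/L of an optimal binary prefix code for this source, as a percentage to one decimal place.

97.1%

Entropy H = −Σ p log₂ p ≈ 2.4474 bits.
Huffman merges: 43/1000+133/1000→22/125; 169/1000+22/125→69/200; 183/1000+59/250→419/1000; 59/250+69/200→581/1000; 419/1000+581/1000→1. L = 2521/1000 ≈ 2.5210.
Efficiency = H/L = 2.4474/2.5210 = 97.1%.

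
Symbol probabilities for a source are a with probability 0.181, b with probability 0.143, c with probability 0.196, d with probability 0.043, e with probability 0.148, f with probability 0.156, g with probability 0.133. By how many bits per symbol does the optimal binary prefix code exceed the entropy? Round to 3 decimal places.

0.082 bits

Entropy H = −Σ p log₂ p ≈ 2.7168 bits.
Huffman merges: 43/1000+133/1000→22/125; 143/1000+37/250→291/1000; 39/250+22/125→83/250; 181/1000+49/250→377/1000; 291/1000+83/250→623/1000; 377/1000+623/1000→1. L = 2799/1000 ≈ 2.7990.
L − H = 2.7990 − 2.7168 = 0.082 bits.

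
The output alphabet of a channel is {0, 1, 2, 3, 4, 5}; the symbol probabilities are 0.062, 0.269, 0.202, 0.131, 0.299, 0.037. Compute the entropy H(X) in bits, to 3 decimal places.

2.305 bits

H = −Σ pᵢ log₂ pᵢ.
−0.062·log₂(0.062) = 0.2487
−0.269·log₂(0.269) = 0.5096
−0.202·log₂(0.202) = 0.4661
−0.131·log₂(0.131) = 0.3841
−0.299·log₂(0.299) = 0.5208
−0.037·log₂(0.037) = 0.1760
Sum ≈ 2.3053 → 2.305 bits.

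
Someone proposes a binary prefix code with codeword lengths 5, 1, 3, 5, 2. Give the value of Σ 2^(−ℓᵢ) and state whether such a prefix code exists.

With common denominator 2^5 = 32: Σ 2^(−ℓᵢ) = 1/32 + 16/32 + 4/32 + 1/32 + 8/32 = 30/32 = 0.9375.
Kraft's inequality requires Σ ≤ 1; here Σ = 0.9375 ≤ 1, so such a prefix code exists.

0.9375; yes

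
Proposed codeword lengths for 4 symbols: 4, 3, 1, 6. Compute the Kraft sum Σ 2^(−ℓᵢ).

0.703125

With common denominator 2^6 = 64: Σ 2^(−ℓᵢ) = 4/64 + 8/64 + 32/64 + 1/64 = 45/64 = 0.703125.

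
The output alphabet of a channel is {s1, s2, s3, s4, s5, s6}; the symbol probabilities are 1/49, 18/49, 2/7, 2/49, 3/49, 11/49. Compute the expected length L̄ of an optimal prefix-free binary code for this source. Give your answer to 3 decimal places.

2.163 bits/symbol

Repeatedly combine the two least-probable nodes; the expected code length is the sum of the merged weights.
merge 1/49 + 2/49 → 3/49
merge 3/49 + 3/49 → 6/49
merge 6/49 + 11/49 → 17/49
merge 2/7 + 17/49 → 31/49
merge 18/49 + 31/49 → 1
L = 3/49 + 6/49 + 17/49 + 31/49 + 1 = 106/49 ≈ 2.163 bits/symbol.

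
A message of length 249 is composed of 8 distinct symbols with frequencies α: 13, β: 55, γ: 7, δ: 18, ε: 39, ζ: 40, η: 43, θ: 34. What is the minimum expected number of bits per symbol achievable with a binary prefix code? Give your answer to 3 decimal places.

2.839 bits/symbol

Probabilities are the counts divided by 249.
Repeatedly combine the two least-probable nodes; the expected code length is the sum of the merged weights.
merge 7/249 + 13/249 → 20/249
merge 6/83 + 20/249 → 38/249
merge 34/249 + 38/249 → 24/83
merge 13/83 + 40/249 → 79/249
merge 43/249 + 55/249 → 98/249
merge 24/83 + 79/249 → 151/249
merge 98/249 + 151/249 → 1
L = 20/249 + 38/249 + 24/83 + 79/249 + 98/249 + 151/249 + 1 = 707/249 ≈ 2.839 bits/symbol.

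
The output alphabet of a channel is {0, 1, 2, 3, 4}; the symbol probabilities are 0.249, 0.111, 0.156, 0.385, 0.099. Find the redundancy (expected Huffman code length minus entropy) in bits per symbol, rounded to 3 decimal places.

0.061 bits

Entropy H = −Σ p log₂ p ≈ 2.1301 bits.
Huffman merges: 99/1000+111/1000→21/100; 39/250+21/100→183/500; 249/1000+183/500→123/200; 77/200+123/200→1. L = 2191/1000 ≈ 2.1910.
L − H = 2.1910 − 2.1301 = 0.061 bits.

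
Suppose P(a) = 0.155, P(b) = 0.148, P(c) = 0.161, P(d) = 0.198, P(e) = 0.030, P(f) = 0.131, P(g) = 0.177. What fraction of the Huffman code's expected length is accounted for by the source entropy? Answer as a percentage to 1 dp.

Entropy H = −Σ p log₂ p ≈ 2.6897 bits.
Huffman merges: 3/100+131/1000→161/1000; 37/250+31/200→303/1000; 161/1000+161/1000→161/500; 177/1000+99/500→3/8; 303/1000+161/500→5/8; 3/8+5/8→1. L = 1393/500 ≈ 2.7860.
Efficiency = H/L = 2.6897/2.7860 = 96.5%.

96.5%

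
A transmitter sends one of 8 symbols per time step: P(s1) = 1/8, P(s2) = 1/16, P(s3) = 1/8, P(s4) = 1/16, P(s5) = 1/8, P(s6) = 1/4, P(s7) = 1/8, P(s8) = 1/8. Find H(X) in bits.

Each probability is a power of 1/2, so log₂(1/p) is an integer.
H = Σ p·log₂(1/p) = 1/8·3 + 1/16·4 + 1/8·3 + 1/16·4 + 1/8·3 + 1/4·2 + 1/8·3 + 1/8·3 = 2.875 bits.

2.875 bits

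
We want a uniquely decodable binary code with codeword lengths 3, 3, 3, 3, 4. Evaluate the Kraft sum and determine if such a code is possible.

With common denominator 2^4 = 16: Σ 2^(−ℓᵢ) = 2/16 + 2/16 + 2/16 + 2/16 + 1/16 = 9/16 = 0.5625.
Kraft's inequality requires Σ ≤ 1; here Σ = 0.5625 ≤ 1, so such a prefix code exists.

0.5625; yes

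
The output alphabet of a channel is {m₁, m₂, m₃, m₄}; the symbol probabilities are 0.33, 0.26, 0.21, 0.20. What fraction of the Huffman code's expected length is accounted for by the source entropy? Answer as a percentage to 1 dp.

Entropy H = −Σ p log₂ p ≈ 1.9703 bits.
Huffman merges: 1/5+21/100→41/100; 13/50+33/100→59/100; 41/100+59/100→1. L = 2 ≈ 2.0000.
Efficiency = H/L = 1.9703/2.0000 = 98.5%.

98.5%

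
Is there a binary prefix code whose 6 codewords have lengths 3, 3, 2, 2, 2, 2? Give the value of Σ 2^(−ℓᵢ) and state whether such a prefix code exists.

1.25; no

With common denominator 2^3 = 8: Σ 2^(−ℓᵢ) = 1/8 + 1/8 + 2/8 + 2/8 + 2/8 + 2/8 = 10/8 = 1.25.
Kraft's inequality requires Σ ≤ 1; here Σ = 1.25 > 1, so no such prefix code exists.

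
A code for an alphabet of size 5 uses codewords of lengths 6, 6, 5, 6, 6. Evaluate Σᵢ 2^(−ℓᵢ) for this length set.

With common denominator 2^6 = 64: Σ 2^(−ℓᵢ) = 1/64 + 1/64 + 2/64 + 1/64 + 1/64 = 6/64 = 0.09375.

0.09375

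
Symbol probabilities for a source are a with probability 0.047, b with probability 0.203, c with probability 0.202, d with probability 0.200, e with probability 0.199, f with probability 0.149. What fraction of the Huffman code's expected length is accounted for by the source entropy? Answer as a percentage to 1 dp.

Entropy H = −Σ p log₂ p ≈ 2.4776 bits.
Huffman merges: 47/1000+149/1000→49/250; 49/250+199/1000→79/200; 1/5+101/500→201/500; 203/1000+79/200→299/500; 201/500+299/500→1. L = 2591/1000 ≈ 2.5910.
Efficiency = H/L = 2.4776/2.5910 = 95.6%.

95.6%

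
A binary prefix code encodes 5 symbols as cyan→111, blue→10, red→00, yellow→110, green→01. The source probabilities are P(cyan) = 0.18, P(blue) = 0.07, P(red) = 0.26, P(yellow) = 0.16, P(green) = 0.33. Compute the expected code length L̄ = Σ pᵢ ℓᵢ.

L̄ = Σ pᵢ·ℓᵢ = 0.18·3 + 0.07·2 + 0.26·2 + 0.16·3 + 0.33·2 = 2.34 bits/symbol.

2.34 bits/symbol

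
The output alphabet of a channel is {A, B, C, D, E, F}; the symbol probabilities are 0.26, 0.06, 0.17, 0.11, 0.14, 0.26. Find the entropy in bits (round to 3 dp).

H = −Σ pᵢ log₂ pᵢ.
−0.26·log₂(0.26) = 0.5053
−0.06·log₂(0.06) = 0.2435
−0.17·log₂(0.17) = 0.4346
−0.11·log₂(0.11) = 0.3503
−0.14·log₂(0.14) = 0.3971
−0.26·log₂(0.26) = 0.5053
Sum ≈ 2.4361 → 2.436 bits.

2.436 bits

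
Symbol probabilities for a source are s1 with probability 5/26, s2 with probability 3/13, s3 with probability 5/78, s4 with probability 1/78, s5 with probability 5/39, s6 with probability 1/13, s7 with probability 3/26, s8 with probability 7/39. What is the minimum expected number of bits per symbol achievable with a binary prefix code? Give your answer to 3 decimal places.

2.808 bits/symbol

Repeatedly combine the two least-probable nodes; the expected code length is the sum of the merged weights.
merge 1/78 + 5/78 → 1/13
merge 1/13 + 1/13 → 2/13
merge 3/26 + 5/39 → 19/78
merge 2/13 + 7/39 → 1/3
merge 5/26 + 3/13 → 11/26
merge 19/78 + 1/3 → 15/26
merge 11/26 + 15/26 → 1
L = 1/13 + 2/13 + 19/78 + 1/3 + 11/26 + 15/26 + 1 = 73/26 ≈ 2.808 bits/symbol.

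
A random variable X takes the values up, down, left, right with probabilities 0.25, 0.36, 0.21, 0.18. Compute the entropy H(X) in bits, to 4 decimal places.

H = −Σ pᵢ log₂ pᵢ.
−0.25·log₂(0.25) = 0.5000
−0.36·log₂(0.36) = 0.5306
−0.21·log₂(0.21) = 0.4728
−0.18·log₂(0.18) = 0.4453
Sum ≈ 1.9487 → 1.9487 bits.

1.9487 bits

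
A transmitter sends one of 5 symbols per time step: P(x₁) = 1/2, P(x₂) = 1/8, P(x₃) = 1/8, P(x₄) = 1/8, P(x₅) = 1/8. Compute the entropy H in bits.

2 bits

Each probability is a power of 1/2, so log₂(1/p) is an integer.
H = Σ p·log₂(1/p) = 1/2·1 + 1/8·3 + 1/8·3 + 1/8·3 + 1/8·3 = 2 bits.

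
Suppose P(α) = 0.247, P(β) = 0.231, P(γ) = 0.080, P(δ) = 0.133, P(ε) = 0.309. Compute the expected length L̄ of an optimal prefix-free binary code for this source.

Repeatedly combine the two least-probable nodes; the expected code length is the sum of the merged weights.
merge 2/25 + 133/1000 → 213/1000
merge 213/1000 + 231/1000 → 111/250
merge 247/1000 + 309/1000 → 139/250
merge 111/250 + 139/250 → 1
L = 213/1000 + 111/250 + 139/250 + 1 = 2213/1000 = 2.213 bits/symbol.

2.213 bits/symbol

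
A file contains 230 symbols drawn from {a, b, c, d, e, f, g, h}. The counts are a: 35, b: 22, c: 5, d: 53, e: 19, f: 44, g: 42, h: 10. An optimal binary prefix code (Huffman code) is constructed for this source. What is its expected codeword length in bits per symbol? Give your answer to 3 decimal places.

Probabilities are the counts divided by 230.
Repeatedly combine the two least-probable nodes; the expected code length is the sum of the merged weights.
merge 1/46 + 1/23 → 3/46
merge 3/46 + 19/230 → 17/115
merge 11/115 + 17/115 → 28/115
merge 7/46 + 21/115 → 77/230
merge 22/115 + 53/230 → 97/230
merge 28/115 + 77/230 → 133/230
merge 97/230 + 133/230 → 1
L = 3/46 + 17/115 + 28/115 + 77/230 + 97/230 + 133/230 + 1 = 321/115 ≈ 2.791 bits/symbol.

2.791 bits/symbol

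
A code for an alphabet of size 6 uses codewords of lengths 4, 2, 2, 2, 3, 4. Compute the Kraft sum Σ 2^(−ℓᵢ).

1

With common denominator 2^4 = 16: Σ 2^(−ℓᵢ) = 1/16 + 4/16 + 4/16 + 4/16 + 2/16 + 1/16 = 16/16 = 1.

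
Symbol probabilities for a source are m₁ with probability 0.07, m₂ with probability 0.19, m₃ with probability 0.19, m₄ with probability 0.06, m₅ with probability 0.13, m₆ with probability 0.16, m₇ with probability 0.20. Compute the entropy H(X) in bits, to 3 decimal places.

2.693 bits

H = −Σ pᵢ log₂ pᵢ.
−0.07·log₂(0.07) = 0.2686
−0.19·log₂(0.19) = 0.4552
−0.19·log₂(0.19) = 0.4552
−0.06·log₂(0.06) = 0.2435
−0.13·log₂(0.13) = 0.3826
−0.16·log₂(0.16) = 0.4230
−0.20·log₂(0.20) = 0.4644
Sum ≈ 2.6926 → 2.693 bits.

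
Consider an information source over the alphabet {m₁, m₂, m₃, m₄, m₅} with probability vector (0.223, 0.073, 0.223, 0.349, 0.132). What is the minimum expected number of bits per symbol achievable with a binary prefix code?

2.205 bits/symbol

Repeatedly combine the two least-probable nodes; the expected code length is the sum of the merged weights.
merge 73/1000 + 33/250 → 41/200
merge 41/200 + 223/1000 → 107/250
merge 223/1000 + 349/1000 → 143/250
merge 107/250 + 143/250 → 1
L = 41/200 + 107/250 + 143/250 + 1 = 441/200 = 2.205 bits/symbol.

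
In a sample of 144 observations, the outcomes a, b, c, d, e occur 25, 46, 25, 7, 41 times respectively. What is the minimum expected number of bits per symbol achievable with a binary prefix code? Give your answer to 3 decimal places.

Probabilities are the counts divided by 144.
Repeatedly combine the two least-probable nodes; the expected code length is the sum of the merged weights.
merge 7/144 + 25/144 → 2/9
merge 25/144 + 2/9 → 19/48
merge 41/144 + 23/72 → 29/48
merge 19/48 + 29/48 → 1
L = 2/9 + 19/48 + 29/48 + 1 = 20/9 ≈ 2.222 bits/symbol.

2.222 bits/symbol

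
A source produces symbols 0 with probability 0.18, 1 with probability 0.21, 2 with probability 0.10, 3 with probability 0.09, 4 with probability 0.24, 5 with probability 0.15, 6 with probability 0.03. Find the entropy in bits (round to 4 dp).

2.6194 bits

H = −Σ pᵢ log₂ pᵢ.
−0.18·log₂(0.18) = 0.4453
−0.21·log₂(0.21) = 0.4728
−0.10·log₂(0.10) = 0.3322
−0.09·log₂(0.09) = 0.3127
−0.24·log₂(0.24) = 0.4941
−0.15·log₂(0.15) = 0.4105
−0.03·log₂(0.03) = 0.1518
Sum ≈ 2.6194 → 2.6194 bits.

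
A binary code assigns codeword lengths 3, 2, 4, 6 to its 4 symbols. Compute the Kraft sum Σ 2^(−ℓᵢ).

0.453125

With common denominator 2^6 = 64: Σ 2^(−ℓᵢ) = 8/64 + 16/64 + 4/64 + 1/64 = 29/64 = 0.453125.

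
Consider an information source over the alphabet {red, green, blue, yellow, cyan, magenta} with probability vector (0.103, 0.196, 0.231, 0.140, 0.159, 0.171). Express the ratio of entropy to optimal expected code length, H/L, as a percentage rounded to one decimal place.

98.8%

Entropy H = −Σ p log₂ p ≈ 2.5415 bits.
Huffman merges: 103/1000+7/50→243/1000; 159/1000+171/1000→33/100; 49/250+231/1000→427/1000; 243/1000+33/100→573/1000; 427/1000+573/1000→1. L = 2573/1000 ≈ 2.5730.
Efficiency = H/L = 2.5415/2.5730 = 98.8%.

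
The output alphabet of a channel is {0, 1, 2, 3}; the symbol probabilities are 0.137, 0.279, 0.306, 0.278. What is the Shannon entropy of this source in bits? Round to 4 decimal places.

1.9429 bits

H = −Σ pᵢ log₂ pᵢ.
−0.137·log₂(0.137) = 0.3929
−0.279·log₂(0.279) = 0.5138
−0.306·log₂(0.306) = 0.5228
−0.278·log₂(0.278) = 0.5134
Sum ≈ 1.9429 → 1.9429 bits.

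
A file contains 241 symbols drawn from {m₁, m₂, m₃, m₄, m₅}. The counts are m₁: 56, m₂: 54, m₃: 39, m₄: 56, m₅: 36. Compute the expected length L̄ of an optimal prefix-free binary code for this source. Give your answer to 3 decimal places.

2.311 bits/symbol

Probabilities are the counts divided by 241.
Repeatedly combine the two least-probable nodes; the expected code length is the sum of the merged weights.
merge 36/241 + 39/241 → 75/241
merge 54/241 + 56/241 → 110/241
merge 56/241 + 75/241 → 131/241
merge 110/241 + 131/241 → 1
L = 75/241 + 110/241 + 131/241 + 1 = 557/241 ≈ 2.311 bits/symbol.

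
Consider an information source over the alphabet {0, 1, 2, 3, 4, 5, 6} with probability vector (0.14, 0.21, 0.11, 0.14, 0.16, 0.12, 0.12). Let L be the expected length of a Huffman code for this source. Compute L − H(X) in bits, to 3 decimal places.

Entropy H = −Σ p log₂ p ≈ 2.7745 bits.
Huffman merges: 11/100+3/25→23/100; 3/25+7/50→13/50; 7/50+4/25→3/10; 21/100+23/100→11/25; 13/50+3/10→14/25; 11/25+14/25→1. L = 279/100 ≈ 2.7900.
L − H = 2.7900 − 2.7745 = 0.016 bits.

0.016 bits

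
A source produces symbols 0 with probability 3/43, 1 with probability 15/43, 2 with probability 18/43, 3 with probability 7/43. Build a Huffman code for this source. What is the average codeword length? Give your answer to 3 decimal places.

Repeatedly combine the two least-probable nodes; the expected code length is the sum of the merged weights.
merge 3/43 + 7/43 → 10/43
merge 10/43 + 15/43 → 25/43
merge 18/43 + 25/43 → 1
L = 10/43 + 25/43 + 1 = 78/43 ≈ 1.814 bits/symbol.

1.814 bits/symbol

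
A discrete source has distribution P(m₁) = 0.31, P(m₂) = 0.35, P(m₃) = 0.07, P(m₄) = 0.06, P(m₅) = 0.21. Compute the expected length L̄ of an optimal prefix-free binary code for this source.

2.12 bits/symbol

Repeatedly combine the two least-probable nodes; the expected code length is the sum of the merged weights.
merge 3/50 + 7/100 → 13/100
merge 13/100 + 21/100 → 17/50
merge 31/100 + 17/50 → 13/20
merge 7/20 + 13/20 → 1
L = 13/100 + 17/50 + 13/20 + 1 = 53/25 = 2.12 bits/symbol.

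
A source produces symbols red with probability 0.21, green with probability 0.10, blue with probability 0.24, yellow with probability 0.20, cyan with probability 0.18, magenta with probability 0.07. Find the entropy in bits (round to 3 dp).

2.477 bits

H = −Σ pᵢ log₂ pᵢ.
−0.21·log₂(0.21) = 0.4728
−0.10·log₂(0.10) = 0.3322
−0.24·log₂(0.24) = 0.4941
−0.20·log₂(0.20) = 0.4644
−0.18·log₂(0.18) = 0.4453
−0.07·log₂(0.07) = 0.2686
Sum ≈ 2.4774 → 2.477 bits.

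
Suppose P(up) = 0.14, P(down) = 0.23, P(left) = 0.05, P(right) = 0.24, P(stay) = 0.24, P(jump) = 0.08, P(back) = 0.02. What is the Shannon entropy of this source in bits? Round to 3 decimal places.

2.494 bits

H = −Σ pᵢ log₂ pᵢ.
−0.14·log₂(0.14) = 0.3971
−0.23·log₂(0.23) = 0.4877
−0.05·log₂(0.05) = 0.2161
−0.24·log₂(0.24) = 0.4941
−0.24·log₂(0.24) = 0.4941
−0.08·log₂(0.08) = 0.2915
−0.02·log₂(0.02) = 0.1129
Sum ≈ 2.4935 → 2.494 bits.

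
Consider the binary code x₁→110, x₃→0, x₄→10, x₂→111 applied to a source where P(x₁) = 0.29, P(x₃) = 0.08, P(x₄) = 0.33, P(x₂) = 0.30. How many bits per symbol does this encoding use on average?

2.51 bits/symbol

L̄ = Σ pᵢ·ℓᵢ = 0.29·3 + 0.08·1 + 0.33·2 + 0.30·3 = 2.51 bits/symbol.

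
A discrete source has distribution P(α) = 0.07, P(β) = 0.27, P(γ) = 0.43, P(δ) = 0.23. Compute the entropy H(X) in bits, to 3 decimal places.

H = −Σ pᵢ log₂ pᵢ.
−0.07·log₂(0.07) = 0.2686
−0.27·log₂(0.27) = 0.5100
−0.43·log₂(0.43) = 0.5236
−0.23·log₂(0.23) = 0.4877
Sum ≈ 1.7898 → 1.790 bits.

1.790 bits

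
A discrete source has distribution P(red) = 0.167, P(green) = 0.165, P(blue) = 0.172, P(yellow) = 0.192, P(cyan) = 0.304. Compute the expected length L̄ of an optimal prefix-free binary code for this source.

2.332 bits/symbol

Repeatedly combine the two least-probable nodes; the expected code length is the sum of the merged weights.
merge 33/200 + 167/1000 → 83/250
merge 43/250 + 24/125 → 91/250
merge 38/125 + 83/250 → 159/250
merge 91/250 + 159/250 → 1
L = 83/250 + 91/250 + 159/250 + 1 = 583/250 = 2.332 bits/symbol.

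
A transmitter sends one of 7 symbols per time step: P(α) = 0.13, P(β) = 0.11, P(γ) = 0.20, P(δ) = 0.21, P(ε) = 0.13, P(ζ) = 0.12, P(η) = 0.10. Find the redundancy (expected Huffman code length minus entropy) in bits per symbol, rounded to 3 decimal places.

0.038 bits

Entropy H = −Σ p log₂ p ≈ 2.7520 bits.
Huffman merges: 1/10+11/100→21/100; 3/25+13/100→1/4; 13/100+1/5→33/100; 21/100+21/100→21/50; 1/4+33/100→29/50; 21/50+29/50→1. L = 279/100 ≈ 2.7900.
L − H = 2.7900 − 2.7520 = 0.038 bits.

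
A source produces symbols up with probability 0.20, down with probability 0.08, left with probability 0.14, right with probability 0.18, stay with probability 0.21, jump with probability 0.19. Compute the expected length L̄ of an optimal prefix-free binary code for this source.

2.59 bits/symbol

Repeatedly combine the two least-probable nodes; the expected code length is the sum of the merged weights.
merge 2/25 + 7/50 → 11/50
merge 9/50 + 19/100 → 37/100
merge 1/5 + 21/100 → 41/100
merge 11/50 + 37/100 → 59/100
merge 41/100 + 59/100 → 1
L = 11/50 + 37/100 + 41/100 + 59/100 + 1 = 259/100 = 2.59 bits/symbol.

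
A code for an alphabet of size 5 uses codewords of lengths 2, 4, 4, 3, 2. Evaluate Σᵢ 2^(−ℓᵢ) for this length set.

0.75

With common denominator 2^4 = 16: Σ 2^(−ℓᵢ) = 4/16 + 1/16 + 1/16 + 2/16 + 4/16 = 12/16 = 0.75.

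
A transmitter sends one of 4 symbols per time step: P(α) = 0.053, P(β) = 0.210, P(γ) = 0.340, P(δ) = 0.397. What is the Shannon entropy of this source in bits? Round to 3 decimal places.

H = −Σ pᵢ log₂ pᵢ.
−0.053·log₂(0.053) = 0.2246
−0.210·log₂(0.210) = 0.4728
−0.340·log₂(0.340) = 0.5292
−0.397·log₂(0.397) = 0.5291
Sum ≈ 1.7557 → 1.756 bits.

1.756 bits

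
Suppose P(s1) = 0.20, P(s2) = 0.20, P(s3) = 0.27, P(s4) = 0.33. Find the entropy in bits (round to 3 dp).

1.967 bits

H = −Σ pᵢ log₂ pᵢ.
−0.20·log₂(0.20) = 0.4644
−0.20·log₂(0.20) = 0.4644
−0.27·log₂(0.27) = 0.5100
−0.33·log₂(0.33) = 0.5278
Sum ≈ 1.9666 → 1.967 bits.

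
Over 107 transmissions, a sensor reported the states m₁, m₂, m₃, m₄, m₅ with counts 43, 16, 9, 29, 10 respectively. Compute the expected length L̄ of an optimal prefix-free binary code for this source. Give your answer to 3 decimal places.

Probabilities are the counts divided by 107.
Repeatedly combine the two least-probable nodes; the expected code length is the sum of the merged weights.
merge 9/107 + 10/107 → 19/107
merge 16/107 + 19/107 → 35/107
merge 29/107 + 35/107 → 64/107
merge 43/107 + 64/107 → 1
L = 19/107 + 35/107 + 64/107 + 1 = 225/107 ≈ 2.103 bits/symbol.

2.103 bits/symbol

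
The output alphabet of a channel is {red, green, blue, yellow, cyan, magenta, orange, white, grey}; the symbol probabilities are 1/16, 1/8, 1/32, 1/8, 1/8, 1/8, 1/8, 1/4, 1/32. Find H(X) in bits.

2.9375 bits

Each probability is a power of 1/2, so log₂(1/p) is an integer.
H = Σ p·log₂(1/p) = 1/16·4 + 1/8·3 + 1/32·5 + 1/8·3 + 1/8·3 + 1/8·3 + 1/8·3 + 1/4·2 + 1/32·5 = 2.9375 bits.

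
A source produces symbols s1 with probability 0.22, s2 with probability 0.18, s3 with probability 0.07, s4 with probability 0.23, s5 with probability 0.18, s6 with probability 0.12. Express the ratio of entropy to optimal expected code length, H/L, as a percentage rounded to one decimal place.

97.8%

Entropy H = −Σ p log₂ p ≈ 2.4945 bits.
Huffman merges: 7/100+3/25→19/100; 9/50+9/50→9/25; 19/100+11/50→41/100; 23/100+9/25→59/100; 41/100+59/100→1. L = 51/20 ≈ 2.5500.
Efficiency = H/L = 2.4945/2.5500 = 97.8%.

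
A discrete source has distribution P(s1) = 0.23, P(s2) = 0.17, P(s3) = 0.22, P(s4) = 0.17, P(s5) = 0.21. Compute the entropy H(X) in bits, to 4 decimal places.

2.3102 bits

H = −Σ pᵢ log₂ pᵢ.
−0.23·log₂(0.23) = 0.4877
−0.17·log₂(0.17) = 0.4346
−0.22·log₂(0.22) = 0.4806
−0.17·log₂(0.17) = 0.4346
−0.21·log₂(0.21) = 0.4728
Sum ≈ 2.3102 → 2.3102 bits.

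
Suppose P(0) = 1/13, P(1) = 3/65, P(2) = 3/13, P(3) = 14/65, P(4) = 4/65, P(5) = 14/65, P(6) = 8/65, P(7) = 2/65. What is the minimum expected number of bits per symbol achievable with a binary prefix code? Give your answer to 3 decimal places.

Repeatedly combine the two least-probable nodes; the expected code length is the sum of the merged weights.
merge 2/65 + 3/65 → 1/13
merge 4/65 + 1/13 → 9/65
merge 1/13 + 8/65 → 1/5
merge 9/65 + 1/5 → 22/65
merge 14/65 + 14/65 → 28/65
merge 3/13 + 22/65 → 37/65
merge 28/65 + 37/65 → 1
L = 1/13 + 9/65 + 1/5 + 22/65 + 28/65 + 37/65 + 1 = 179/65 ≈ 2.754 bits/symbol.

2.754 bits/symbol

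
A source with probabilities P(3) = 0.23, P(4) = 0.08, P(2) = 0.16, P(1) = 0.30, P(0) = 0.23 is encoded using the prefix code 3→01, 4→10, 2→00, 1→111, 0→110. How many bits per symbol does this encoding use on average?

2.53 bits/symbol

L̄ = Σ pᵢ·ℓᵢ = 0.23·2 + 0.08·2 + 0.16·2 + 0.30·3 + 0.23·3 = 2.53 bits/symbol.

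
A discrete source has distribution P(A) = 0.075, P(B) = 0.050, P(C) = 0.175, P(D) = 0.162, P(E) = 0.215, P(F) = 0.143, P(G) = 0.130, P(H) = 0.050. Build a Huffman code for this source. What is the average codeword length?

2.885 bits/symbol

Repeatedly combine the two least-probable nodes; the expected code length is the sum of the merged weights.
merge 1/20 + 1/20 → 1/10
merge 3/40 + 1/10 → 7/40
merge 13/100 + 143/1000 → 273/1000
merge 81/500 + 7/40 → 337/1000
merge 7/40 + 43/200 → 39/100
merge 273/1000 + 337/1000 → 61/100
merge 39/100 + 61/100 → 1
L = 1/10 + 7/40 + 273/1000 + 337/1000 + 39/100 + 61/100 + 1 = 577/200 = 2.885 bits/symbol.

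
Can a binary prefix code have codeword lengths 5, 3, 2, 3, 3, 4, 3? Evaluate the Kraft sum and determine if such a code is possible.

0.84375; yes

With common denominator 2^5 = 32: Σ 2^(−ℓᵢ) = 1/32 + 4/32 + 8/32 + 4/32 + 4/32 + 2/32 + 4/32 = 27/32 = 0.84375.
Kraft's inequality requires Σ ≤ 1; here Σ = 0.84375 ≤ 1, so such a prefix code exists.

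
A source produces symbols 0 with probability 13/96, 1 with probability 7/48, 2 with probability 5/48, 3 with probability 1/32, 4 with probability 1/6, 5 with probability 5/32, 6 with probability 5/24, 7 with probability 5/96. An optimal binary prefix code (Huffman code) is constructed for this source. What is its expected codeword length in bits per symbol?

Repeatedly combine the two least-probable nodes; the expected code length is the sum of the merged weights.
merge 1/32 + 5/96 → 1/12
merge 1/12 + 5/48 → 3/16
merge 13/96 + 7/48 → 9/32
merge 5/32 + 1/6 → 31/96
merge 3/16 + 5/24 → 19/48
merge 9/32 + 31/96 → 29/48
merge 19/48 + 29/48 → 1
L = 1/12 + 3/16 + 9/32 + 31/96 + 19/48 + 29/48 + 1 = 23/8 = 2.875 bits/symbol.

2.875 bits/symbol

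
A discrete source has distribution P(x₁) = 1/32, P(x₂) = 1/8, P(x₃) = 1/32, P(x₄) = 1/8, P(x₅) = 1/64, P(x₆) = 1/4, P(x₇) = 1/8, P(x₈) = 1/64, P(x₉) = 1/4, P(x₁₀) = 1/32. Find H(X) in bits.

2.78125 bits

Each probability is a power of 1/2, so log₂(1/p) is an integer.
H = Σ p·log₂(1/p) = 1/32·5 + 1/8·3 + 1/32·5 + 1/8·3 + 1/64·6 + 1/4·2 + 1/8·3 + 1/64·6 + 1/4·2 + 1/32·5 = 2.78125 bits.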